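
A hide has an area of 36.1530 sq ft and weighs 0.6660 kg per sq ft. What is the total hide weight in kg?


Formula: Weight = area * weight_per_sqft
Substituting: Weight = 36.1530 * 0.6660
Result: 24.0779 kg


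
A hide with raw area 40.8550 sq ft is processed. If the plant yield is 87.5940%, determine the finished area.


Formula: finished = raw * yield / 100
Substituting: finished = 40.8550 * 87.5940 / 100
Result: 35.7865 sq ft


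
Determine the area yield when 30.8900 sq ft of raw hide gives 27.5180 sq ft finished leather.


Formula: Yield = finished / raw * 100
Substituting: Yield = 27.5180 / 30.8900 * 100
Result: 89.0838 %


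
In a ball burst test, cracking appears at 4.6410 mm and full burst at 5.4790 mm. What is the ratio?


Formula: Ratio = crack / burst
Substituting: Ratio = 4.6410 / 5.4790
Result: 0.8471


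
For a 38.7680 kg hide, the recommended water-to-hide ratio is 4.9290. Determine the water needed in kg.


Formula: Water = hide_weight * ratio
Substituting: Water = 38.7680 * 4.9290
Result: 191.0875 kg


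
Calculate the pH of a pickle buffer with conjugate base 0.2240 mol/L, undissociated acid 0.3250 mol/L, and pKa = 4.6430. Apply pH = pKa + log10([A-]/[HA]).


ratio = [A-] / [HA] = 0.2240 / 0.3250 = 0.6892
log10(ratio) = -0.1616
pH = pKa + log10(ratio) = 4.6430 - 0.1616 = 4.4814


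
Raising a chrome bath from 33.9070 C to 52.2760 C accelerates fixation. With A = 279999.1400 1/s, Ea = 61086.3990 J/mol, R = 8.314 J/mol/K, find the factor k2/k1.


T1 = 33.9070 + 273.15 = 307.0570 K; T2 = 52.2760 + 273.15 = 325.4260 K
k1 = A * exp(-Ea/(R*T1)) = 279999.1400 * exp(-61086.3990/(8.314*307.0570)) = 1.1354e-05 1/s
k2 = A * exp(-Ea/(R*T2)) = 279999.1400 * exp(-61086.3990/(8.314*325.4260)) = 4.3826e-05 1/s
k2/k1 = 4.3826e-05 / 1.1354e-05 = 3.8600


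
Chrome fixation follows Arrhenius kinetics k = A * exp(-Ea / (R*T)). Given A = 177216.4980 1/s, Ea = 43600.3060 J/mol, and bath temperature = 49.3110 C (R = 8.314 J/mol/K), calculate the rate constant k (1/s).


T_K = T_C + 273.15 = 49.3110 + 273.15 = 322.4610 K
exponent = -Ea / (R * T_K) = -43600.3060 / (8.314 * 322.4610) = -16.2631
k = A * exp(exponent) = 177216.4980 * exp(-16.2631) = 0.0153301 1/s


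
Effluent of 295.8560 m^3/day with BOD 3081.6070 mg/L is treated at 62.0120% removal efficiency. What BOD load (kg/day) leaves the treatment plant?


Load_in = volume * conc / 1000 = 295.8560 * 3081.6070 / 1000 = 911.7119 kg/day
Removed = Load_in * eff / 100 = 911.7119 * 62.0120 / 100 = 565.3708 kg/day
Load_out = Load_in - Removed = 911.7119 - 565.3708 = 346.3411 kg/day


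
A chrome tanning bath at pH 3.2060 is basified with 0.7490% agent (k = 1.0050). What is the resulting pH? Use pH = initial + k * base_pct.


Formula: pH_final = pH_initial + k * base_pct
Substituting: pH_final = 3.2060 + 1.0050 * 0.7490
Result: 3.9587


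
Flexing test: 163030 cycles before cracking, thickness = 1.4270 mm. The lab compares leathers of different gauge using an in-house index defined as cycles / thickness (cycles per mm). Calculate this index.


Formula: Index = cycles / thickness
Substituting: Index = 163030 / 1.4270
Result: 114246.6713 cycles/mm


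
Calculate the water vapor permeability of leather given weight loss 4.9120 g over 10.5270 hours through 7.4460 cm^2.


Formula: WVP = loss / (area * time)
Substituting: WVP = 4.9120 / (7.4460 * 10.5270)
Result: 0.0626658 g/(cm^2*hr)


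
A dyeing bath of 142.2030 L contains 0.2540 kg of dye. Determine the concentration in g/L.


Formula: Conc = dye_mass(kg) / volume(L) * 1000
Substituting: Conc = 0.2540 / 142.2030 * 1000
Result: 1.7862 g/L


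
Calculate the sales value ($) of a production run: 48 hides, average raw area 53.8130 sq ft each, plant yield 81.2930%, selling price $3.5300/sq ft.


Raw_total = N * avg_area = 48 * 53.8130 = 2583.0240 sq ft
Finished = Raw_total * yield / 100 = 2583.0240 * 81.2930 / 100 = 2099.8177 sq ft
Value = Finished * price = 2099.8177 * 3.5300 = 7412.3565 $


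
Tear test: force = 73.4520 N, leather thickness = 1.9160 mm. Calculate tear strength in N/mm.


Formula: Tear strength = force / thickness
Substituting: Tear strength = 73.4520 / 1.9160
Result: 38.3361 N/mm


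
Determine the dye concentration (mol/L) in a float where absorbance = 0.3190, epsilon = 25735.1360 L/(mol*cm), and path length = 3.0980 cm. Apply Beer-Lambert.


Formula: c = A / (epsilon * l)
Substituting: c = 0.3190 / (25735.1360 * 3.0980)
Result: 4.0011e-06 mol/L


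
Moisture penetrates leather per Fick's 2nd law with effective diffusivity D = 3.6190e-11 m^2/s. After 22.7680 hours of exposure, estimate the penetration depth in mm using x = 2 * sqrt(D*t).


t = 22.7680 hr * 3600 = 81964.8000 s
D * t = 3.6190e-11 * 81964.8000 = 2.9663e-06
x = 2 * sqrt(D*t) = 2 * sqrt(2.9663e-06) = 0.00344459 m = 3.4446 mm


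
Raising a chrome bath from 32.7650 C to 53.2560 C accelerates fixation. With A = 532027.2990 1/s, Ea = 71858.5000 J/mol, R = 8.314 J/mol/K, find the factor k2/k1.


T1 = 32.7650 + 273.15 = 305.9150 K; T2 = 53.2560 + 273.15 = 326.4060 K
k1 = A * exp(-Ea/(R*T1)) = 532027.2990 * exp(-71858.5000/(8.314*305.9150)) = 2.8558e-07 1/s
k2 = A * exp(-Ea/(R*T2)) = 532027.2990 * exp(-71858.5000/(8.314*326.4060)) = 1.6828e-06 1/s
k2/k1 = 1.6828e-06 / 2.8558e-07 = 5.8924


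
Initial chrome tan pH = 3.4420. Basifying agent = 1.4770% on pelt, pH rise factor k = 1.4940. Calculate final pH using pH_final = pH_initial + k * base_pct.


Formula: pH_final = pH_initial + k * base_pct
Substituting: pH_final = 3.4420 + 1.4940 * 1.4770
Result: 5.6486


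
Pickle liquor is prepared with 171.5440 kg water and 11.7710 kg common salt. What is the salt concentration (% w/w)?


Formula: Conc = salt / (water + salt) * 100
Substituting: Conc = 11.7710 / (171.5440 + 11.7710) * 100
Result: 6.4212 %


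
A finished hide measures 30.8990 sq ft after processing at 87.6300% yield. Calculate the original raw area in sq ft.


Formula: raw = finished * 100 / yield
Substituting: raw = 30.8990 * 100 / 87.6300
Result: 35.2608 sq ft


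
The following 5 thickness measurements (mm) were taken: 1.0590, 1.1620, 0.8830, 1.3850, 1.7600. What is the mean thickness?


Formula: Average = sum / n
Substituting: Average = 6.2490 / 5
Result: 1.2498 mm


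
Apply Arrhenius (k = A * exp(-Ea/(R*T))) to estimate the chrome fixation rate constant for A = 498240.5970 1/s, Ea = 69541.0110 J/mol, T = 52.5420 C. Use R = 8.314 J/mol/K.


T_K = T_C + 273.15 = 52.5420 + 273.15 = 325.6920 K
exponent = -Ea / (R * T_K) = -69541.0110 / (8.314 * 325.6920) = -25.6817
k = A * exp(exponent) = 498240.5970 * exp(-25.6817) = 3.4996e-06 1/s


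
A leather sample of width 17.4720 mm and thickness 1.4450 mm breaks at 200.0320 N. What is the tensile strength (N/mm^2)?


Formula: TS = force / (width * thickness)
Substituting: TS = 200.0320 / (17.4720 * 1.4450)
Result: 7.9230 N/mm^2


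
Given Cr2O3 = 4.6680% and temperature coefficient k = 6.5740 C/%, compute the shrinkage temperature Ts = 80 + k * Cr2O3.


Formula: Ts = 80 + k * Cr2O3
Substituting: Ts = 80 + 6.5740 * 4.6680
Result: 110.6874 C


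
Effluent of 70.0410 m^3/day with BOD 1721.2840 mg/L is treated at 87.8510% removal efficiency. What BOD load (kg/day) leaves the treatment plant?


Load_in = volume * conc / 1000 = 70.0410 * 1721.2840 / 1000 = 120.5605 kg/day
Removed = Load_in * eff / 100 = 120.5605 * 87.8510 / 100 = 105.9136 kg/day
Load_out = Load_in - Removed = 120.5605 - 105.9136 = 14.6469 kg/day


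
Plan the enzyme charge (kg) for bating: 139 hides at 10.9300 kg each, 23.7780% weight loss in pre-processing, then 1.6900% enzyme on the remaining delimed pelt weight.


Total_raw = N * avg_wt = 139 * 10.9300 = 1519.2700 kg
Substrate = Total_raw * (1 - loss/100) = 1519.2700 * (1 - 23.7780/100) = 1158.0180 kg
Enzyme = Substrate * pct / 100 = 1158.0180 * 1.6900 / 100 = 19.5705 kg


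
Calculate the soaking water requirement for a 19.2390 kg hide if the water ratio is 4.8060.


Formula: Water = hide_weight * ratio
Substituting: Water = 19.2390 * 4.8060
Result: 92.4626 kg


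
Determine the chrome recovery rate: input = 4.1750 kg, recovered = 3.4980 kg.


Formula: Recovery = recovered / input * 100
Substituting: Recovery = 3.4980 / 4.1750 * 100
Result: 83.7844 %


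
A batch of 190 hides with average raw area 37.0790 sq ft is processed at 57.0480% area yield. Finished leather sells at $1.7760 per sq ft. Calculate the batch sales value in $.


Raw_total = N * avg_area = 190 * 37.0790 = 7045.0100 sq ft
Finished = Raw_total * yield / 100 = 7045.0100 * 57.0480 / 100 = 4019.0373 sq ft
Value = Finished * price = 4019.0373 * 1.7760 = 7137.8103 $


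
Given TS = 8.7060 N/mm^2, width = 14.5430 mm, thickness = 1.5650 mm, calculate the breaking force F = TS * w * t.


Formula: F = TS * w * t
Substituting: F = 8.7060 * 14.5430 * 1.5650
Result: 198.1468 N


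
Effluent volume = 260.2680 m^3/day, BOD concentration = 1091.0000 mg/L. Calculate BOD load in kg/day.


Formula: BOD_load = volume * conc / 1000
Substituting: BOD_load = 260.2680 * 1091.0000 / 1000
Result: 283.9524 kg/day


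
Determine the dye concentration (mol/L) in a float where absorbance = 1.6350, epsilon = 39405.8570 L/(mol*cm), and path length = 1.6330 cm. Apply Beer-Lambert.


Formula: c = A / (epsilon * l)
Substituting: c = 1.6350 / (39405.8570 * 1.6330)
Result: 2.5408e-05 mol/L


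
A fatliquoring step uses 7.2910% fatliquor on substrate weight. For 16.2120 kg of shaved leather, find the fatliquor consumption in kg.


Formula: Fat = substrate * pct / 100
Substituting: Fat = 16.2120 * 7.2910 / 100
Result: 1.1820 kg


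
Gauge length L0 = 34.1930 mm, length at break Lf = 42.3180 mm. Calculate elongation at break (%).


Formula: Elongation = (Lf - L0) / L0 * 100
Substituting: Elongation = (42.3180 - 34.1930) / 34.1930 * 100
Result: 23.7622 %


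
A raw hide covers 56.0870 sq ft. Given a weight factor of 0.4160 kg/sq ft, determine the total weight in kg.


Formula: Weight = area * weight_per_sqft
Substituting: Weight = 56.0870 * 0.4160
Result: 23.3322 kg


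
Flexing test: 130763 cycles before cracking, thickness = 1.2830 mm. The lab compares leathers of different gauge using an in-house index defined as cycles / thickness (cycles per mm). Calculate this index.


Formula: Index = cycles / thickness
Substituting: Index = 130763 / 1.2830
Result: 101919.7194 cycles/mm


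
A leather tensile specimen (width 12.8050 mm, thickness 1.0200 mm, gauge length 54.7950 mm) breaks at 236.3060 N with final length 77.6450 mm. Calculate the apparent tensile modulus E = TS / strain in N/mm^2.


TS = F / (w * t) = 236.3060 / (12.8050 * 1.0200) = 18.0924 N/mm^2
strain = (Lf - L0) / L0 = (77.6450 - 54.7950) / 54.7950 = 0.4170
E = TS / strain = 18.0924 / 0.4170 = 43.3860 N/mm^2


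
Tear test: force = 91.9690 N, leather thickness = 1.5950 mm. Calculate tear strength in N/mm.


Formula: Tear strength = force / thickness
Substituting: Tear strength = 91.9690 / 1.5950
Result: 57.6608 N/mm


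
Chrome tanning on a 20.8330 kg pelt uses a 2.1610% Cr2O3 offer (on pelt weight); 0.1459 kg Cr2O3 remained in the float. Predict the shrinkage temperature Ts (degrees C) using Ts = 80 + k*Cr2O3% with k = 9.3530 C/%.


Offered = pelt * offer_pct / 100 = 20.8330 * 2.1610 / 100 = 0.4502 kg
Uptake = offered - residual = 0.4502 - 0.1459 = 0.3043 kg
Cr2O3% on pelt = uptake / pelt * 100 = 0.3043 / 20.8330 * 100 = 1.4607 %
Ts = 80 + k * Cr2O3% = 80 + 9.3530 * 1.4607 = 93.6616 C


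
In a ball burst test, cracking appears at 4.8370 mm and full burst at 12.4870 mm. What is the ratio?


Formula: Ratio = crack / burst
Substituting: Ratio = 4.8370 / 12.4870
Result: 0.3874


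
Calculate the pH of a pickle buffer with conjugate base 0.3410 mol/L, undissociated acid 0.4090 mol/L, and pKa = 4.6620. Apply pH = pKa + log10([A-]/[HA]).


ratio = [A-] / [HA] = 0.3410 / 0.4090 = 0.8337
log10(ratio) = -0.0789689
pH = pKa + log10(ratio) = 4.6620 - 0.0789689 = 4.5830


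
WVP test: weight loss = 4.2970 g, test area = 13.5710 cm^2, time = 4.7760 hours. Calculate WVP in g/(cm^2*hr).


Formula: WVP = loss / (area * time)
Substituting: WVP = 4.2970 / (13.5710 * 4.7760)
Result: 0.0662963 g/(cm^2*hr)


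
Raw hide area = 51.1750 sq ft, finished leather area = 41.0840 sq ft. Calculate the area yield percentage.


Formula: Yield = finished / raw * 100
Substituting: Yield = 41.0840 / 51.1750 * 100
Result: 80.2814 %


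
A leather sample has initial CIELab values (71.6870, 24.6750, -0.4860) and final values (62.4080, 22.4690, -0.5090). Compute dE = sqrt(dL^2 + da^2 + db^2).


dL = -9.2790, da = -2.2060, db = -0.023
dE = sqrt((-9.2790)^2 + (-2.2060)^2 + (-0.023)^2) = 9.5377


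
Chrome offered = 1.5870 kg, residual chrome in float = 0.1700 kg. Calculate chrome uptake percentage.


Formula: Uptake = (offered - residual) / offered * 100
Substituting: Uptake = (1.5870 - 0.1700) / 1.5870 * 100
Result: 89.2880 %


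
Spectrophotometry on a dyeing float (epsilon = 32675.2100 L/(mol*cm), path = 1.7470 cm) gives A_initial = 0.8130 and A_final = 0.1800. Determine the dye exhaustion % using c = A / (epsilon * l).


c_initial = A_i / (epsilon * l) = 0.8130 / (32675.2100 * 1.7470) = 1.4242e-05 mol/L
c_final = A_f / (epsilon * l) = 0.1800 / (32675.2100 * 1.7470) = 3.1533e-06 mol/L
Exhaustion = (c_initial - c_final) / c_initial * 100 = (1.4242e-05 - 3.1533e-06) / 1.4242e-05 * 100 = 77.8598 %


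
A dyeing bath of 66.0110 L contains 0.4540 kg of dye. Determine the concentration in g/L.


Formula: Conc = dye_mass(kg) / volume(L) * 1000
Substituting: Conc = 0.4540 / 66.0110 * 1000
Result: 6.8776 g/L


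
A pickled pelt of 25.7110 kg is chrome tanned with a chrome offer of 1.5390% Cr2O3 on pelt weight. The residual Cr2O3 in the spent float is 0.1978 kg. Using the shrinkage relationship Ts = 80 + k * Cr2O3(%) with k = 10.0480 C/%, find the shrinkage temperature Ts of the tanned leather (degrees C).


Offered = pelt * offer_pct / 100 = 25.7110 * 1.5390 / 100 = 0.3957 kg
Uptake = offered - residual = 0.3957 - 0.1978 = 0.1979 kg
Cr2O3% on pelt = uptake / pelt * 100 = 0.1979 / 25.7110 * 100 = 0.7697 %
Ts = 80 + k * Cr2O3% = 80 + 10.0480 * 0.7697 = 87.7337 C


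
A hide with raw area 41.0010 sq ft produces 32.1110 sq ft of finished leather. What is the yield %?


Formula: Yield = finished / raw * 100
Substituting: Yield = 32.1110 / 41.0010 * 100
Result: 78.3176 %


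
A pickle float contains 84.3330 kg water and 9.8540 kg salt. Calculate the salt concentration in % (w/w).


Formula: Conc = salt / (water + salt) * 100
Substituting: Conc = 9.8540 / (84.3330 + 9.8540) * 100
Result: 10.4622 %


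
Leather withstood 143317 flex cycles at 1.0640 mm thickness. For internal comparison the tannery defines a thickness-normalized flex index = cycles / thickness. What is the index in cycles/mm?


Formula: Index = cycles / thickness
Substituting: Index = 143317 / 1.0640
Result: 134696.4286 cycles/mm


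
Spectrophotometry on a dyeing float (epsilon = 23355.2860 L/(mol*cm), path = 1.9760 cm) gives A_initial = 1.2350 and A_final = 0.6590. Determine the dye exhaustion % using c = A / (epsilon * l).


c_initial = A_i / (epsilon * l) = 1.2350 / (23355.2860 * 1.9760) = 2.6761e-05 mol/L
c_final = A_f / (epsilon * l) = 0.6590 / (23355.2860 * 1.9760) = 1.4280e-05 mol/L
Exhaustion = (c_initial - c_final) / c_initial * 100 = (2.6761e-05 - 1.4280e-05) / 2.6761e-05 * 100 = 46.6397 %


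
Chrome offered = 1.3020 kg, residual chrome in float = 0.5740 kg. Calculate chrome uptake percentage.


Formula: Uptake = (offered - residual) / offered * 100
Substituting: Uptake = (1.3020 - 0.5740) / 1.3020 * 100
Result: 55.9140 %


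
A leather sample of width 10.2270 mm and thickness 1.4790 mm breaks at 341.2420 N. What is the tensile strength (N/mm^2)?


Formula: TS = force / (width * thickness)
Substituting: TS = 341.2420 / (10.2270 * 1.4790)
Result: 22.5604 N/mm^2


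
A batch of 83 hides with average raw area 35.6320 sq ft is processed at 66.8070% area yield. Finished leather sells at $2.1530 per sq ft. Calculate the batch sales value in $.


Raw_total = N * avg_area = 83 * 35.6320 = 2957.4560 sq ft
Finished = Raw_total * yield / 100 = 2957.4560 * 66.8070 / 100 = 1975.7876 sq ft
Value = Finished * price = 1975.7876 * 2.1530 = 4253.8708 $


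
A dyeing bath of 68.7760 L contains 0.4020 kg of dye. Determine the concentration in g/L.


Formula: Conc = dye_mass(kg) / volume(L) * 1000
Substituting: Conc = 0.4020 / 68.7760 * 1000
Result: 5.8451 g/L


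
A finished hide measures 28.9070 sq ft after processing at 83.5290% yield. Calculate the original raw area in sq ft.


Formula: raw = finished * 100 / yield
Substituting: raw = 28.9070 * 100 / 83.5290
Result: 34.6071 sq ft


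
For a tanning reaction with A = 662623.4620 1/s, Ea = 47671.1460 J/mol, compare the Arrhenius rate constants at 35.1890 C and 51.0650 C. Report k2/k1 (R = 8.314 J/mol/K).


T1 = 35.1890 + 273.15 = 308.3390 K; T2 = 51.0650 + 273.15 = 324.2150 K
k1 = A * exp(-Ea/(R*T1)) = 662623.4620 * exp(-47671.1460/(8.314*308.3390)) = 0.00556124 1/s
k2 = A * exp(-Ea/(R*T2)) = 662623.4620 * exp(-47671.1460/(8.314*324.2150)) = 0.0138241 1/s
k2/k1 = 0.0138241 / 0.00556124 = 2.4858


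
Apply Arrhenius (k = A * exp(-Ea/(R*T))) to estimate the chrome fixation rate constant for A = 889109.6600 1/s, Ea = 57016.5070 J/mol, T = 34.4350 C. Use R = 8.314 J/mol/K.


T_K = T_C + 273.15 = 34.4350 + 273.15 = 307.5850 K
exponent = -Ea / (R * T_K) = -57016.5070 / (8.314 * 307.5850) = -22.2959
k = A * exp(exponent) = 889109.6600 * exp(-22.2959) = 1.8448e-04 1/s


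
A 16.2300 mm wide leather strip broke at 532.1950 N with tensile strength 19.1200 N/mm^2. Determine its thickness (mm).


Formula: t = F / (TS * w)
Substituting: t = 532.1950 / (19.1200 * 16.2300)
Result: 1.7150 mm


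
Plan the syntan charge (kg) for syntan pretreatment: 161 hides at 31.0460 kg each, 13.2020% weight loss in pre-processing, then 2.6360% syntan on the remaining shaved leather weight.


Total_raw = N * avg_wt = 161 * 31.0460 = 4998.4060 kg
Substrate = Total_raw * (1 - loss/100) = 4998.4060 * (1 - 13.2020/100) = 4338.5164 kg
Syntan = Substrate * pct / 100 = 4338.5164 * 2.6360 / 100 = 114.3633 kg


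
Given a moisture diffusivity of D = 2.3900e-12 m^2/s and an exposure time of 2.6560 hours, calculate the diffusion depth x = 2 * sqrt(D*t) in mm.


t = 2.6560 hr * 3600 = 9561.6000 s
D * t = 2.3900e-12 * 9561.6000 = 2.2852e-08
x = 2 * sqrt(D*t) = 2 * sqrt(2.2852e-08) = 3.0234e-04 m = 0.3023 mm


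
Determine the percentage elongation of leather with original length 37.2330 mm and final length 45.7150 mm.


Formula: Elongation = (Lf - L0) / L0 * 100
Substituting: Elongation = (45.7150 - 37.2330) / 37.2330 * 100
Result: 22.7809 %


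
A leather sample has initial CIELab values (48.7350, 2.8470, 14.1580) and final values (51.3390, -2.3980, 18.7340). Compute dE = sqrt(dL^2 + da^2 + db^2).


dL = 2.6040, da = -5.2450, db = 4.5760
dE = sqrt(2.6040^2 + (-5.2450)^2 + 4.5760^2) = 7.4317


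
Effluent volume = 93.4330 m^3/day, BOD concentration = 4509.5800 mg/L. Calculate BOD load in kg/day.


Formula: BOD_load = volume * conc / 1000
Substituting: BOD_load = 93.4330 * 4509.5800 / 1000
Result: 421.3436 kg/day


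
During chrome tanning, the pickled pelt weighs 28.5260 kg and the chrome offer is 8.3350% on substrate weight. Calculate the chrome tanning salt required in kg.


Formula: Chrome = substrate * pct / 100
Substituting: Chrome = 28.5260 * 8.3350 / 100
Result: 2.3776 kg


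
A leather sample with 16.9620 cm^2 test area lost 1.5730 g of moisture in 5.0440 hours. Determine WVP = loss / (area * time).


Formula: WVP = loss / (area * time)
Substituting: WVP = 1.5730 / (16.9620 * 5.0440)
Result: 0.0183855 g/(cm^2*hr)


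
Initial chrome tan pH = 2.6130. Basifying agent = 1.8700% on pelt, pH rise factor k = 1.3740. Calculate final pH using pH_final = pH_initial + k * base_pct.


Formula: pH_final = pH_initial + k * base_pct
Substituting: pH_final = 2.6130 + 1.3740 * 1.8700
Result: 5.1824


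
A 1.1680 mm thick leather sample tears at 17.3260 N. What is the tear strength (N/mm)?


Formula: Tear strength = force / thickness
Substituting: Tear strength = 17.3260 / 1.1680
Result: 14.8339 N/mm


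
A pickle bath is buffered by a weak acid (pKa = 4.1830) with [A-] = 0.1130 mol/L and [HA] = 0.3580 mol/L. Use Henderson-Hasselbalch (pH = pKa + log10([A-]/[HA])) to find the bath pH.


ratio = [A-] / [HA] = 0.1130 / 0.3580 = 0.3156
log10(ratio) = -0.5008
pH = pKa + log10(ratio) = 4.1830 - 0.5008 = 3.6822


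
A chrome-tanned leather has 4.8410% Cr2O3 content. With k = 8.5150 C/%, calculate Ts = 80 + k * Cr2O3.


Formula: Ts = 80 + k * Cr2O3
Substituting: Ts = 80 + 8.5150 * 4.8410
Result: 121.2211 C


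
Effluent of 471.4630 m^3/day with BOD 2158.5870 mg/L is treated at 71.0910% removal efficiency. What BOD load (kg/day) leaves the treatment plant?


Load_in = volume * conc / 1000 = 471.4630 * 2158.5870 / 1000 = 1017.6939 kg/day
Removed = Load_in * eff / 100 = 1017.6939 * 71.0910 / 100 = 723.4888 kg/day
Load_out = Load_in - Removed = 1017.6939 - 723.4888 = 294.2051 kg/day


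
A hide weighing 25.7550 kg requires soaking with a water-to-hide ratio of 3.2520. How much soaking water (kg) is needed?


Formula: Water = hide_weight * ratio
Substituting: Water = 25.7550 * 3.2520
Result: 83.7553 kg


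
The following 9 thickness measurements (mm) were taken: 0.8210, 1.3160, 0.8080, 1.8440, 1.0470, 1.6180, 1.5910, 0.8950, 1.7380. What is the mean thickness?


Formula: Average = sum / n
Substituting: Average = 11.6780 / 9
Result: 1.2976 mm


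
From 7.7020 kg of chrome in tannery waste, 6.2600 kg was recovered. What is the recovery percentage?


Formula: Recovery = recovered / input * 100
Substituting: Recovery = 6.2600 / 7.7020 * 100
Result: 81.2776 %


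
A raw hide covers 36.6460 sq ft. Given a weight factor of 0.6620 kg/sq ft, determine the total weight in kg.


Formula: Weight = area * weight_per_sqft
Substituting: Weight = 36.6460 * 0.6620
Result: 24.2597 kg


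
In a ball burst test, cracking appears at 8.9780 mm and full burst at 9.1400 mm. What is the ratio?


Formula: Ratio = crack / burst
Substituting: Ratio = 8.9780 / 9.1400
Result: 0.9823


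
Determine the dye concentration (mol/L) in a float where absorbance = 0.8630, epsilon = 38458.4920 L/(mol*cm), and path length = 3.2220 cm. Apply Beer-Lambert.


Formula: c = A / (epsilon * l)
Substituting: c = 0.8630 / (38458.4920 * 3.2220)
Result: 6.9645e-06 mol/L


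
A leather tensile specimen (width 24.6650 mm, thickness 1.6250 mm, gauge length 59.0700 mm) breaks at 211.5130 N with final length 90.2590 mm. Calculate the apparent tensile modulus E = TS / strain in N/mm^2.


TS = F / (w * t) = 211.5130 / (24.6650 * 1.6250) = 5.2772 N/mm^2
strain = (Lf - L0) / L0 = (90.2590 - 59.0700) / 59.0700 = 0.5280
E = TS / strain = 5.2772 / 0.5280 = 9.9947 N/mm^2


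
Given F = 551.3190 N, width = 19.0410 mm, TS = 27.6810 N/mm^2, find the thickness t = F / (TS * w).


Formula: t = F / (TS * w)
Substituting: t = 551.3190 / (27.6810 * 19.0410)
Result: 1.0460 mm


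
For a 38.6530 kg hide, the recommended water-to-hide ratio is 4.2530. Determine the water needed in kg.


Formula: Water = hide_weight * ratio
Substituting: Water = 38.6530 * 4.2530
Result: 164.3912 kg


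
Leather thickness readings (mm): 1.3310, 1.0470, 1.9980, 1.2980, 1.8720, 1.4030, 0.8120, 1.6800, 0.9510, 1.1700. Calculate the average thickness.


Formula: Average = sum / n
Substituting: Average = 13.5620 / 10
Result: 1.3562 mm


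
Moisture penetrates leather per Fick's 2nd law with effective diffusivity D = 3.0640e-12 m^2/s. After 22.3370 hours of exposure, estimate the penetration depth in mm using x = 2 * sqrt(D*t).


t = 22.3370 hr * 3600 = 80413.2000 s
D * t = 3.0640e-12 * 80413.2000 = 2.4639e-07
x = 2 * sqrt(D*t) = 2 * sqrt(2.4639e-07) = 9.9275e-04 m = 0.9927 mm


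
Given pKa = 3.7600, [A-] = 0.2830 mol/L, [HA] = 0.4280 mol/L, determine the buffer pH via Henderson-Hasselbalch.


ratio = [A-] / [HA] = 0.2830 / 0.4280 = 0.6612
log10(ratio) = -0.1797
pH = pKa + log10(ratio) = 3.7600 - 0.1797 = 3.5803


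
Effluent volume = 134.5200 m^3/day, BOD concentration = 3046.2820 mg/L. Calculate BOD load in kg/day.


Formula: BOD_load = volume * conc / 1000
Substituting: BOD_load = 134.5200 * 3046.2820 / 1000
Result: 409.7859 kg/day


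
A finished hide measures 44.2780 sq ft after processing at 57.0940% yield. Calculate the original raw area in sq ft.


Formula: raw = finished * 100 / yield
Substituting: raw = 44.2780 * 100 / 57.0940
Result: 77.5528 sq ft


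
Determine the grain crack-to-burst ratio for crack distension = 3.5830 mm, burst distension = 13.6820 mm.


Formula: Ratio = crack / burst
Substituting: Ratio = 3.5830 / 13.6820
Result: 0.2619


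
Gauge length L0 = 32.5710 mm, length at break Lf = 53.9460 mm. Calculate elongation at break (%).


Formula: Elongation = (Lf - L0) / L0 * 100
Substituting: Elongation = (53.9460 - 32.5710) / 32.5710 * 100
Result: 65.6259 %


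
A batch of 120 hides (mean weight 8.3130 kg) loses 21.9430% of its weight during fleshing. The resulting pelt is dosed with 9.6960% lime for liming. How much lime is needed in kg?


Total_raw = N * avg_wt = 120 * 8.3130 = 997.5600 kg
Substrate = Total_raw * (1 - loss/100) = 997.5600 * (1 - 21.9430/100) = 778.6654 kg
Lime = Substrate * pct / 100 = 778.6654 * 9.6960 / 100 = 75.4994 kg


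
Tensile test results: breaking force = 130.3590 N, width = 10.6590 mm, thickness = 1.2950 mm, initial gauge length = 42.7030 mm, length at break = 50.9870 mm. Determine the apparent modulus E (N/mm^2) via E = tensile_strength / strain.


TS = F / (w * t) = 130.3590 / (10.6590 * 1.2950) = 9.4440 N/mm^2
strain = (Lf - L0) / L0 = (50.9870 - 42.7030) / 42.7030 = 0.1940
E = TS / strain = 9.4440 / 0.1940 = 48.6825 N/mm^2


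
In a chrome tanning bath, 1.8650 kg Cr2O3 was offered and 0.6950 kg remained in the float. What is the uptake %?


Formula: Uptake = (offered - residual) / offered * 100
Substituting: Uptake = (1.8650 - 0.6950) / 1.8650 * 100
Result: 62.7346 %


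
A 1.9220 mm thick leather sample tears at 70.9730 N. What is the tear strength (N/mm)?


Formula: Tear strength = force / thickness
Substituting: Tear strength = 70.9730 / 1.9220
Result: 36.9266 N/mm


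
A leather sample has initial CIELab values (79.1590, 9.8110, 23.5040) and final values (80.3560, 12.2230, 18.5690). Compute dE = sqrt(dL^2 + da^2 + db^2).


dL = 1.1970, da = 2.4120, db = -4.9350
dE = sqrt(1.1970^2 + 2.4120^2 + (-4.9350)^2) = 5.6218


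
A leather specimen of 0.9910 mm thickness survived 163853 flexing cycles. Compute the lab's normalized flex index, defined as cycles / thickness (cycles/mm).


Formula: Index = cycles / thickness
Substituting: Index = 163853 / 0.9910
Result: 165341.0696 cycles/mm


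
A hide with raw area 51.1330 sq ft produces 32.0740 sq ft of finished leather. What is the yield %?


Formula: Yield = finished / raw * 100
Substituting: Yield = 32.0740 / 51.1330 * 100
Result: 62.7266 %


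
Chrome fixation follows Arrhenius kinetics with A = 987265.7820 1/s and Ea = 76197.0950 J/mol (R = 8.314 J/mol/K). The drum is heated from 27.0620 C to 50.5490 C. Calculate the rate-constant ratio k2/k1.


T1 = 27.0620 + 273.15 = 300.2120 K; T2 = 50.5490 + 273.15 = 323.6990 K
k1 = A * exp(-Ea/(R*T1)) = 987265.7820 * exp(-76197.0950/(8.314*300.2120)) = 5.4479e-08 1/s
k2 = A * exp(-Ea/(R*T2)) = 987265.7820 * exp(-76197.0950/(8.314*323.6990)) = 4.9914e-07 1/s
k2/k1 = 4.9914e-07 / 5.4479e-08 = 9.1620


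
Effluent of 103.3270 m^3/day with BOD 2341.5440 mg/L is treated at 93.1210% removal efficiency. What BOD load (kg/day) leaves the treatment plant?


Load_in = volume * conc / 1000 = 103.3270 * 2341.5440 / 1000 = 241.9447 kg/day
Removed = Load_in * eff / 100 = 241.9447 * 93.1210 / 100 = 225.3013 kg/day
Load_out = Load_in - Removed = 241.9447 - 225.3013 = 16.6434 kg/day


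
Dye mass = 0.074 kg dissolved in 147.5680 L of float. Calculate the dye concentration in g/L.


Formula: Conc = dye_mass(kg) / volume(L) * 1000
Substituting: Conc = 0.074 / 147.5680 * 1000
Result: 0.5015 g/L


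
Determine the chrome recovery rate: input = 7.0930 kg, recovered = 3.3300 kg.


Formula: Recovery = recovered / input * 100
Substituting: Recovery = 3.3300 / 7.0930 * 100
Result: 46.9477 %


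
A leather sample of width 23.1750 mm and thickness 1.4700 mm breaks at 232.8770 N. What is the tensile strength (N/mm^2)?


Formula: TS = force / (width * thickness)
Substituting: TS = 232.8770 / (23.1750 * 1.4700)
Result: 6.8358 N/mm^2


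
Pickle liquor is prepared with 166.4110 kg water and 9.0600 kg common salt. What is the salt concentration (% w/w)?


Formula: Conc = salt / (water + salt) * 100
Substituting: Conc = 9.0600 / (166.4110 + 9.0600) * 100
Result: 5.1632 %


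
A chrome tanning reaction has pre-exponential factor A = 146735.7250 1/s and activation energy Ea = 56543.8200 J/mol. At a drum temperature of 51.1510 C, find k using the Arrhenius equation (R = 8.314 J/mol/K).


T_K = T_C + 273.15 = 51.1510 + 273.15 = 324.3010 K
exponent = -Ea / (R * T_K) = -56543.8200 / (8.314 * 324.3010) = -20.9714
k = A * exp(exponent) = 146735.7250 * exp(-20.9714) = 1.1449e-04 1/s


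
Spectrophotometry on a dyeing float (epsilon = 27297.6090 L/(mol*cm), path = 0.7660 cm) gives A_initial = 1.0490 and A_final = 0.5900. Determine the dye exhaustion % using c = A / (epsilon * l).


c_initial = A_i / (epsilon * l) = 1.0490 / (27297.6090 * 0.7660) = 5.0167e-05 mol/L
c_final = A_f / (epsilon * l) = 0.5900 / (27297.6090 * 0.7660) = 2.8216e-05 mol/L
Exhaustion = (c_initial - c_final) / c_initial * 100 = (5.0167e-05 - 2.8216e-05) / 5.0167e-05 * 100 = 43.7560 %


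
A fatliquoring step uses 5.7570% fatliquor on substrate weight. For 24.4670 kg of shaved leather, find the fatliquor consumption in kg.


Formula: Fat = substrate * pct / 100
Substituting: Fat = 24.4670 * 5.7570 / 100
Result: 1.4086 kg


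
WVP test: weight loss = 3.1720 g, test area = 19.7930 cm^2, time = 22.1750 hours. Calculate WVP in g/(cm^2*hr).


Formula: WVP = loss / (area * time)
Substituting: WVP = 3.1720 / (19.7930 * 22.1750)
Result: 0.007227 g/(cm^2*hr)


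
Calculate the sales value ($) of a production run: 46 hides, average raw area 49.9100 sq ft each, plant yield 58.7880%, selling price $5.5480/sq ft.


Raw_total = N * avg_area = 46 * 49.9100 = 2295.8600 sq ft
Finished = Raw_total * yield / 100 = 2295.8600 * 58.7880 / 100 = 1349.6902 sq ft
Value = Finished * price = 1349.6902 * 5.5480 = 7488.0811 $


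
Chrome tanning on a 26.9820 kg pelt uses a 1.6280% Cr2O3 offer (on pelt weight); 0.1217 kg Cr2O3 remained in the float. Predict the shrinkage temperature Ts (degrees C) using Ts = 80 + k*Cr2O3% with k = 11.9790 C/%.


Offered = pelt * offer_pct / 100 = 26.9820 * 1.6280 / 100 = 0.4393 kg
Uptake = offered - residual = 0.4393 - 0.1217 = 0.3176 kg
Cr2O3% on pelt = uptake / pelt * 100 = 0.3176 / 26.9820 * 100 = 1.1770 %
Ts = 80 + k * Cr2O3% = 80 + 11.9790 * 1.1770 = 94.0988 C


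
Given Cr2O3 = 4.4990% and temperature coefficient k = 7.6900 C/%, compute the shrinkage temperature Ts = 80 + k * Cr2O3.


Formula: Ts = 80 + k * Cr2O3
Substituting: Ts = 80 + 7.6900 * 4.4990
Result: 114.5973 C


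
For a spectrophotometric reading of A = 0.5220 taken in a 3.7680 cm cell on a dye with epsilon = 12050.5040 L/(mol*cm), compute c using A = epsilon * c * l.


Formula: c = A / (epsilon * l)
Substituting: c = 0.5220 / (12050.5040 * 3.7680)
Result: 1.1496e-05 mol/L


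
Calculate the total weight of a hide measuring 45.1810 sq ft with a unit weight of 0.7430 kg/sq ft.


Formula: Weight = area * weight_per_sqft
Substituting: Weight = 45.1810 * 0.7430
Result: 33.5695 kg


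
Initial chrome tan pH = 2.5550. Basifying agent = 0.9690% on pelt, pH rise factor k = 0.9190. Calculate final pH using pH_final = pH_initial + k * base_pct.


Formula: pH_final = pH_initial + k * base_pct
Substituting: pH_final = 2.5550 + 0.9190 * 0.9690
Result: 3.4455


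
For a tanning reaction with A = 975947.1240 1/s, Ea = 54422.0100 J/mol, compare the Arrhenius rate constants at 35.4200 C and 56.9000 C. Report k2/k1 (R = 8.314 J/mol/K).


T1 = 35.4200 + 273.15 = 308.5700 K; T2 = 56.9000 + 273.15 = 330.0500 K
k1 = A * exp(-Ea/(R*T1)) = 975947.1240 * exp(-54422.0100/(8.314*308.5700)) = 5.9779e-04 1/s
k2 = A * exp(-Ea/(R*T2)) = 975947.1240 * exp(-54422.0100/(8.314*330.0500)) = 0.00237758 1/s
k2/k1 = 0.00237758 / 5.9779e-04 = 3.9773


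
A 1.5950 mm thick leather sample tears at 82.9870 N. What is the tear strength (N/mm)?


Formula: Tear strength = force / thickness
Substituting: Tear strength = 82.9870 / 1.5950
Result: 52.0295 N/mm


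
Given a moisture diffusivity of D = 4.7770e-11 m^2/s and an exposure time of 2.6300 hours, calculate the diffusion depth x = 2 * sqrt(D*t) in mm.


t = 2.6300 hr * 3600 = 9468.0000 s
D * t = 4.7770e-11 * 9468.0000 = 4.5229e-07
x = 2 * sqrt(D*t) = 2 * sqrt(4.5229e-07) = 0.00134504 m = 1.3450 mm


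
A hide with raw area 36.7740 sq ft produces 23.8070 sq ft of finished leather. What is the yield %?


Formula: Yield = finished / raw * 100
Substituting: Yield = 23.8070 / 36.7740 * 100
Result: 64.7387 %


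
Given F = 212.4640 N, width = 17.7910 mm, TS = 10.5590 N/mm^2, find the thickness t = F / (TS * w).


Formula: t = F / (TS * w)
Substituting: t = 212.4640 / (10.5590 * 17.7910)
Result: 1.1310 mm


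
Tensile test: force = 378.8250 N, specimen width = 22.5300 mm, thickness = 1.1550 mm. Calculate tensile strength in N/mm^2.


Formula: TS = force / (width * thickness)
Substituting: TS = 378.8250 / (22.5300 * 1.1550)
Result: 14.5578 N/mm^2


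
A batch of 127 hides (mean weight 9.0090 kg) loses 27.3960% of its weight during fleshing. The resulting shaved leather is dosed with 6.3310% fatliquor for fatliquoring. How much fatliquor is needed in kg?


Total_raw = N * avg_wt = 127 * 9.0090 = 1144.1430 kg
Substrate = Total_raw * (1 - loss/100) = 1144.1430 * (1 - 27.3960/100) = 830.6936 kg
Fat = Substrate * pct / 100 = 830.6936 * 6.3310 / 100 = 52.5912 kg


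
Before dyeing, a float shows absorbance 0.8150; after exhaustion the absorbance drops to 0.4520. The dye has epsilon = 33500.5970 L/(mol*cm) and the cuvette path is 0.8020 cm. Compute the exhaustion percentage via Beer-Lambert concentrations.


c_initial = A_i / (epsilon * l) = 0.8150 / (33500.5970 * 0.8020) = 3.0334e-05 mol/L
c_final = A_f / (epsilon * l) = 0.4520 / (33500.5970 * 0.8020) = 1.6823e-05 mol/L
Exhaustion = (c_initial - c_final) / c_initial * 100 = (3.0334e-05 - 1.6823e-05) / 3.0334e-05 * 100 = 44.5399 %


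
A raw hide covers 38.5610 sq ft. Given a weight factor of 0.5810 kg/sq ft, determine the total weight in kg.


Formula: Weight = area * weight_per_sqft
Substituting: Weight = 38.5610 * 0.5810
Result: 22.4039 kg


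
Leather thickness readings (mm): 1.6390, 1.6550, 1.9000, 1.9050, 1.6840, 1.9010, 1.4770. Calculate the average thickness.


Formula: Average = sum / n
Substituting: Average = 12.1610 / 7
Result: 1.7373 mm


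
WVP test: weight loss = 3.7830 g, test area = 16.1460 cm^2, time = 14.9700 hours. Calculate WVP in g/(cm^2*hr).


Formula: WVP = loss / (area * time)
Substituting: WVP = 3.7830 / (16.1460 * 14.9700)
Result: 0.0156513 g/(cm^2*hr)


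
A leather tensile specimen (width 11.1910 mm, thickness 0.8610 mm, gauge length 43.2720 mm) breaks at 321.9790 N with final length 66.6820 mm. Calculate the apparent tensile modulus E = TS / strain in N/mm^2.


TS = F / (w * t) = 321.9790 / (11.1910 * 0.8610) = 33.4161 N/mm^2
strain = (Lf - L0) / L0 = (66.6820 - 43.2720) / 43.2720 = 0.5410
E = TS / strain = 33.4161 / 0.5410 = 61.7676 N/mm^2


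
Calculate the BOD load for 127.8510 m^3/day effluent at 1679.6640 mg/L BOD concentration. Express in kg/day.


Formula: BOD_load = volume * conc / 1000
Substituting: BOD_load = 127.8510 * 1679.6640 / 1000
Result: 214.7467 kg/day


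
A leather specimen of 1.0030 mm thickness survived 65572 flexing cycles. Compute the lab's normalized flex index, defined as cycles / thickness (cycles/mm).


Formula: Index = cycles / thickness
Substituting: Index = 65572 / 1.0030
Result: 65375.8724 cycles/mm


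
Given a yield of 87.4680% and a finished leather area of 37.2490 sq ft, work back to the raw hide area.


Formula: raw = finished * 100 / yield
Substituting: raw = 37.2490 * 100 / 87.4680
Result: 42.5859 sq ft


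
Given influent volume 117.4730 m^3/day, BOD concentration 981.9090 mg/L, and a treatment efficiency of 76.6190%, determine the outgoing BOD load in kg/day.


Load_in = volume * conc / 1000 = 117.4730 * 981.9090 / 1000 = 115.3478 kg/day
Removed = Load_in * eff / 100 = 115.3478 * 76.6190 / 100 = 88.3783 kg/day
Load_out = Load_in - Removed = 115.3478 - 88.3783 = 26.9695 kg/day


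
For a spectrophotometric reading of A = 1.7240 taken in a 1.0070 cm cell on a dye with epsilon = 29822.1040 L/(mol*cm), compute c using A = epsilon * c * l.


Formula: c = A / (epsilon * l)
Substituting: c = 1.7240 / (29822.1040 * 1.0070)
Result: 5.7408e-05 mol/L


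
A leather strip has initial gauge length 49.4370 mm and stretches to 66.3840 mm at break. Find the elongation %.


Formula: Elongation = (Lf - L0) / L0 * 100
Substituting: Elongation = (66.3840 - 49.4370) / 49.4370 * 100
Result: 34.2800 %


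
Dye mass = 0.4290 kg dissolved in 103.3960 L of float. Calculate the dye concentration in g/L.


Formula: Conc = dye_mass(kg) / volume(L) * 1000
Substituting: Conc = 0.4290 / 103.3960 * 1000
Result: 4.1491 g/L


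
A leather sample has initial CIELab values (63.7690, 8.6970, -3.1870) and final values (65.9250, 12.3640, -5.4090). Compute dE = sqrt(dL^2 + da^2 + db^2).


dL = 2.1560, da = 3.6670, db = -2.2220
dE = sqrt(2.1560^2 + 3.6670^2 + (-2.2220)^2) = 4.7992


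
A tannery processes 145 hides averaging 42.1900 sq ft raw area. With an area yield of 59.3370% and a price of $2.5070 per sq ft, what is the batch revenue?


Raw_total = N * avg_area = 145 * 42.1900 = 6117.5500 sq ft
Finished = Raw_total * yield / 100 = 6117.5500 * 59.3370 / 100 = 3629.9706 sq ft
Value = Finished * price = 3629.9706 * 2.5070 = 9100.3364 $


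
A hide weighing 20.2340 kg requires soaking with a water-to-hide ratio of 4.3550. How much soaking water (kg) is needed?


Formula: Water = hide_weight * ratio
Substituting: Water = 20.2340 * 4.3550
Result: 88.1191 kg


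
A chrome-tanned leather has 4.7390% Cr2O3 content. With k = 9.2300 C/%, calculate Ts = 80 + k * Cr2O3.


Formula: Ts = 80 + k * Cr2O3
Substituting: Ts = 80 + 9.2300 * 4.7390
Result: 123.7410 C


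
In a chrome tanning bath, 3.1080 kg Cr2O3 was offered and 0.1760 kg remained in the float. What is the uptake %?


Formula: Uptake = (offered - residual) / offered * 100
Substituting: Uptake = (3.1080 - 0.1760) / 3.1080 * 100
Result: 94.3372 %


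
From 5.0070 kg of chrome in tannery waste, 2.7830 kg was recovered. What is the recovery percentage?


Formula: Recovery = recovered / input * 100
Substituting: Recovery = 2.7830 / 5.0070 * 100
Result: 55.5822 %


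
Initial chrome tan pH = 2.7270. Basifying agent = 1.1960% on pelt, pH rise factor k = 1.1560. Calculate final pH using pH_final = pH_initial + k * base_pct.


Formula: pH_final = pH_initial + k * base_pct
Substituting: pH_final = 2.7270 + 1.1560 * 1.1960
Result: 4.1096


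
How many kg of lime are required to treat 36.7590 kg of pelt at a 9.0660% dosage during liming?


Formula: Lime = substrate * pct / 100
Substituting: Lime = 36.7590 * 9.0660 / 100
Result: 3.3326 kg
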